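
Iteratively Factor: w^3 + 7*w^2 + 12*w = (w + 3)*(w^2 + 4*w) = w*(w + 3)*(w + 4)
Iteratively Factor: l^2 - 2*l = (l - 2)*(l)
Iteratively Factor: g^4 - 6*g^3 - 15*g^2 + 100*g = (g + 4)*(g^3 - 10*g^2 + 25*g) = (g - 5)*(g + 4)*(g^2 - 5*g) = g*(g - 5)*(g + 4)*(g - 5)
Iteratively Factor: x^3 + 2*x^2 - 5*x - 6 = (x - 2)*(x^2 + 4*x + 3) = (x - 2)*(x + 3)*(x + 1)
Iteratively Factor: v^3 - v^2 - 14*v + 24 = (v - 2)*(v^2 + v - 12) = (v - 2)*(v + 4)*(v - 3)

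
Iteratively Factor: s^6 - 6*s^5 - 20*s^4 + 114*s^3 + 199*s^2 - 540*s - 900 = (s - 3)*(s^5 - 3*s^4 - 29*s^3 + 27*s^2 + 280*s + 300) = (s - 3)*(s + 2)*(s^4 - 5*s^3 - 19*s^2 + 65*s + 150) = (s - 5)*(s - 3)*(s + 2)*(s^3 - 19*s - 30) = (s - 5)^2*(s - 3)*(s + 2)*(s^2 + 5*s + 6) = (s - 5)^2*(s - 3)*(s + 2)^2*(s + 3)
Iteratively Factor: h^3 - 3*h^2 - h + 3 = (h - 3)*(h^2 - 1) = (h - 3)*(h + 1)*(h - 1)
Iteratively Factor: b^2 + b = (b)*(b + 1)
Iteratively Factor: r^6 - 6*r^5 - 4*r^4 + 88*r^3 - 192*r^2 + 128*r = (r + 4)*(r^5 - 10*r^4 + 36*r^3 - 56*r^2 + 32*r) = (r - 2)*(r + 4)*(r^4 - 8*r^3 + 20*r^2 - 16*r) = (r - 4)*(r - 2)*(r + 4)*(r^3 - 4*r^2 + 4*r) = (r - 4)*(r - 2)^2*(r + 4)*(r^2 - 2*r) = (r - 4)*(r - 2)^3*(r + 4)*(r)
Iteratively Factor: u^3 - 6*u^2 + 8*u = (u)*(u^2 - 6*u + 8) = u*(u - 4)*(u - 2)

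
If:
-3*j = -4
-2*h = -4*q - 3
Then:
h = 2*q + 3/2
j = 4/3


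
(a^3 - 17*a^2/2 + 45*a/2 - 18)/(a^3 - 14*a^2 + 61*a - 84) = (a - 3/2)/(a - 7)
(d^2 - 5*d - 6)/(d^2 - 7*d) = (d^2 - 5*d - 6)/(d*(d - 7))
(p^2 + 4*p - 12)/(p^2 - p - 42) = (p - 2)/(p - 7)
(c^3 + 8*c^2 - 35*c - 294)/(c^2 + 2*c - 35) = (c^2 + c - 42)/(c - 5)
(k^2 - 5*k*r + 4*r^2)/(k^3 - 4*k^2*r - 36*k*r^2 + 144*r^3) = (-k + r)/(-k^2 + 36*r^2)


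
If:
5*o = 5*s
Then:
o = s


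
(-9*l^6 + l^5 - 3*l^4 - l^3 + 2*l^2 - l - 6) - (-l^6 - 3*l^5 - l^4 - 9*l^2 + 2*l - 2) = -8*l^6 + 4*l^5 - 2*l^4 - l^3 + 11*l^2 - 3*l - 4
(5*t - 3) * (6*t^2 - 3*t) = 30*t^3 - 33*t^2 + 9*t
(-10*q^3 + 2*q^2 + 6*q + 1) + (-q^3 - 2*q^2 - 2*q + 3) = -11*q^3 + 4*q + 4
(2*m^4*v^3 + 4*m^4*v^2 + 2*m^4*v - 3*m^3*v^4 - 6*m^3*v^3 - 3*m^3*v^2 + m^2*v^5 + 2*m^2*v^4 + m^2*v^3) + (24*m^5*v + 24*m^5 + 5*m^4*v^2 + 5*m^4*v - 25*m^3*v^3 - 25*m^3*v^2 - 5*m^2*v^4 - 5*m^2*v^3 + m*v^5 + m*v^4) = 24*m^5*v + 24*m^5 + 2*m^4*v^3 + 9*m^4*v^2 + 7*m^4*v - 3*m^3*v^4 - 31*m^3*v^3 - 28*m^3*v^2 + m^2*v^5 - 3*m^2*v^4 - 4*m^2*v^3 + m*v^5 + m*v^4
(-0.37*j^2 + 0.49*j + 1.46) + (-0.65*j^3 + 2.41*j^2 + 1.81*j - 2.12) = -0.65*j^3 + 2.04*j^2 + 2.3*j - 0.66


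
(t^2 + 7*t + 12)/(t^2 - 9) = (t + 4)/(t - 3)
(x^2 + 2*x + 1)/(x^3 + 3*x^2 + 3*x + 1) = 1/(x + 1)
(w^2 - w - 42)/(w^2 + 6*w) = (w - 7)/w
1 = 1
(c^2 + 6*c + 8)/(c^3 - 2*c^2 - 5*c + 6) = (c + 4)/(c^2 - 4*c + 3)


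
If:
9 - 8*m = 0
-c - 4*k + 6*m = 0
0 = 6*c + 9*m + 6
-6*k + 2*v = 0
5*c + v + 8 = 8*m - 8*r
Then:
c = -43/16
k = 151/64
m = 9/8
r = 471/512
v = 453/64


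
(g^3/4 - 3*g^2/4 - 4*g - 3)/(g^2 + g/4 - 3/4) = (g^2 - 4*g - 12)/(4*g - 3)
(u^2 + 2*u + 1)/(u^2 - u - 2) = (u + 1)/(u - 2)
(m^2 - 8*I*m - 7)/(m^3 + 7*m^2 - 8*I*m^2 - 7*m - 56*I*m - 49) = 1/(m + 7)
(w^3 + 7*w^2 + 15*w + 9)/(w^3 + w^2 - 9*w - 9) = (w + 3)/(w - 3)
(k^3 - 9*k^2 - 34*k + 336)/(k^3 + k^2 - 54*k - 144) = (k - 7)/(k + 3)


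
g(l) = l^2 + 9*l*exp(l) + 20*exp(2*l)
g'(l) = 9*l*exp(l) + 2*l + 40*exp(2*l) + 9*exp(l)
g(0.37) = 46.88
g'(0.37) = 102.43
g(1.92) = 1052.06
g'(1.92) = 2044.11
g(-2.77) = 6.19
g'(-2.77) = -6.38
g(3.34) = 16785.80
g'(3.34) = 32961.68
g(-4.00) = 15.35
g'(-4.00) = -8.48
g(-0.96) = 0.55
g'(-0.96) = 4.08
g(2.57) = 3723.13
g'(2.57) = 7253.58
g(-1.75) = 0.93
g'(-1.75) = -3.47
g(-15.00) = 225.00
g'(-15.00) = -30.00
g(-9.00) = 80.99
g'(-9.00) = -18.01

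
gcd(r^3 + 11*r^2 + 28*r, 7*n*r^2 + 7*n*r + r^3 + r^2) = r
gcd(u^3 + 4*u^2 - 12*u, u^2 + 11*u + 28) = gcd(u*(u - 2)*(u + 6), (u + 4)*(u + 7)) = 1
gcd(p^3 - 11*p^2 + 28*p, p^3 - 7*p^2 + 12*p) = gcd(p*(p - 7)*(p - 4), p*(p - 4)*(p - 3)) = p^2 - 4*p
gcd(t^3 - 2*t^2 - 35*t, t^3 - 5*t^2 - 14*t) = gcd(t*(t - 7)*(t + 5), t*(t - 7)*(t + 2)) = t^2 - 7*t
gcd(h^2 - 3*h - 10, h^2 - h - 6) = h + 2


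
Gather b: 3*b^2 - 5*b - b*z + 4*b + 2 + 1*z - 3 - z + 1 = 3*b^2 + b*(-z - 1)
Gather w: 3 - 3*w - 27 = -3*w - 24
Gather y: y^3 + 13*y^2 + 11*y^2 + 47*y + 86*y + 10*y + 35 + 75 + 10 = y^3 + 24*y^2 + 143*y + 120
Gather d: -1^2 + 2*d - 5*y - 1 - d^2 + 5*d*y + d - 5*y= -d^2 + d*(5*y + 3) - 10*y - 2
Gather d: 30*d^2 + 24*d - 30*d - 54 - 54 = 30*d^2 - 6*d - 108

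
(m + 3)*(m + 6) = m^2 + 9*m + 18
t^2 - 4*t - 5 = (t - 5)*(t + 1)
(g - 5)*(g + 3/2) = g^2 - 7*g/2 - 15/2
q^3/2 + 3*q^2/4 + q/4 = q*(q/2 + 1/2)*(q + 1/2)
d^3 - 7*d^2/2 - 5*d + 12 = (d - 4)*(d - 3/2)*(d + 2)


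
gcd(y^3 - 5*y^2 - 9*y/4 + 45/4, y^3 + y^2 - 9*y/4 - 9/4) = y^2 - 9/4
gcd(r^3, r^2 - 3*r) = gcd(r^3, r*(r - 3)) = r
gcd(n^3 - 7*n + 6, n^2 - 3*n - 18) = n + 3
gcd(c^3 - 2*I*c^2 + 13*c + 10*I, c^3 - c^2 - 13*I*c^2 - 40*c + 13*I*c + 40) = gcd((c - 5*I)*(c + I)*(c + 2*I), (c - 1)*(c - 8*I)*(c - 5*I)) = c - 5*I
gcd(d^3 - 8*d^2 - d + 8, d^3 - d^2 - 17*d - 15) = d + 1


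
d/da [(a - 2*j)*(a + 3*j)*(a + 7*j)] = 3*a^2 + 16*a*j + j^2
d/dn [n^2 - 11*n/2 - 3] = 2*n - 11/2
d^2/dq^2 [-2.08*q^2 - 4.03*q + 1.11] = -4.16000000000000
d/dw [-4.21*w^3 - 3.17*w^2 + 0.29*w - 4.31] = -12.63*w^2 - 6.34*w + 0.29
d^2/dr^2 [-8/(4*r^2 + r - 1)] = 16*(16*r^2 + 4*r - (8*r + 1)^2 - 4)/(4*r^2 + r - 1)^3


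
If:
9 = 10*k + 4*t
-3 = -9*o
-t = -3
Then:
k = -3/10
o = 1/3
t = 3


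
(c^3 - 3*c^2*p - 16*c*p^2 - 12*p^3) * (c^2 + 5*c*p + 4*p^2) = c^5 + 2*c^4*p - 27*c^3*p^2 - 104*c^2*p^3 - 124*c*p^4 - 48*p^5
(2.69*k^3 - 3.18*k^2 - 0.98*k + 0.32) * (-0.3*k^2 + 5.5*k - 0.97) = -0.807*k^5 + 15.749*k^4 - 19.8053*k^3 - 2.4014*k^2 + 2.7106*k - 0.3104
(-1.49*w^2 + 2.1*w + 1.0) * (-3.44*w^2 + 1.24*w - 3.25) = 5.1256*w^4 - 9.0716*w^3 + 4.0065*w^2 - 5.585*w - 3.25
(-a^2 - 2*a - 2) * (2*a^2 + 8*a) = -2*a^4 - 12*a^3 - 20*a^2 - 16*a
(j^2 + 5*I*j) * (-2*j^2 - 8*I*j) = -2*j^4 - 18*I*j^3 + 40*j^2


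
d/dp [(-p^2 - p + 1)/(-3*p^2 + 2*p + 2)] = (-5*p^2 + 2*p - 4)/(9*p^4 - 12*p^3 - 8*p^2 + 8*p + 4)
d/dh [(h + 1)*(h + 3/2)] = 2*h + 5/2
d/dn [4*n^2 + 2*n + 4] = 8*n + 2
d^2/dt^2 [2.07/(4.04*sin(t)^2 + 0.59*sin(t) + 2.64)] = (-135.142848*sin(t)^4 - 14.802156*sin(t)^3 + 290.304873*sin(t)^2 + 32.828544*sin(t) - 42.71445)/(4.04*sin(t)^2 + 0.59*sin(t) + 2.64)^3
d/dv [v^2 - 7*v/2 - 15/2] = 2*v - 7/2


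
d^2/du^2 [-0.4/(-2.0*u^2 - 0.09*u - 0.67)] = (-3.2*u^2 - 0.144*u + 0.4*(4.0*u + 0.09)*(8.0*u + 0.18) - 1.072)/(2.0*u^2 + 0.09*u + 0.67)^3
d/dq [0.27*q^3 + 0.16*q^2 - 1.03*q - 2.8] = 0.81*q^2 + 0.32*q - 1.03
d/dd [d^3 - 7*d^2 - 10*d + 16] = 3*d^2 - 14*d - 10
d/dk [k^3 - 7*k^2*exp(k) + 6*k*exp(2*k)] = -7*k^2*exp(k) + 3*k^2 + 12*k*exp(2*k) - 14*k*exp(k) + 6*exp(2*k)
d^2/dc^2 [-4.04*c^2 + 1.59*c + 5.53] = -8.08000000000000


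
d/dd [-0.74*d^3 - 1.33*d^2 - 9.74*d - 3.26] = -2.22*d^2 - 2.66*d - 9.74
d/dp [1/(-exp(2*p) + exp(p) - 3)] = (2*exp(p) - 1)*exp(p)/(exp(2*p) - exp(p) + 3)^2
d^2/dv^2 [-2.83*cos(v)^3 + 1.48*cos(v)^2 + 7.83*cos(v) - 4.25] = -5.7075*cos(v) - 2.96*cos(2*v) + 6.3675*cos(3*v)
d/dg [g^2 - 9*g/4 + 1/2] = 2*g - 9/4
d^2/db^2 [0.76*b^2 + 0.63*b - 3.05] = 1.52000000000000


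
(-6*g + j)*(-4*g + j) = 24*g^2 - 10*g*j + j^2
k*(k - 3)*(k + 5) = k^3 + 2*k^2 - 15*k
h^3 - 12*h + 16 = (h - 2)^2*(h + 4)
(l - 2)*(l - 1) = l^2 - 3*l + 2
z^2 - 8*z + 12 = (z - 6)*(z - 2)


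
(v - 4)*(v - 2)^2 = v^3 - 8*v^2 + 20*v - 16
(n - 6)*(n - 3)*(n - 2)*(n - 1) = n^4 - 12*n^3 + 47*n^2 - 72*n + 36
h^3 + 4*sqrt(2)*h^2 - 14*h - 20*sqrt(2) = (h - 2*sqrt(2))*(h + sqrt(2))*(h + 5*sqrt(2))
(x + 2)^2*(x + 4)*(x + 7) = x^4 + 15*x^3 + 76*x^2 + 156*x + 112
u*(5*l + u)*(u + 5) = 5*l*u^2 + 25*l*u + u^3 + 5*u^2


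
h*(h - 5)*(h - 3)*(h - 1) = h^4 - 9*h^3 + 23*h^2 - 15*h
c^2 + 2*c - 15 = (c - 3)*(c + 5)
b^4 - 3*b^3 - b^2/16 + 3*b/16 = b*(b - 3)*(b - 1/4)*(b + 1/4)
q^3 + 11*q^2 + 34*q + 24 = (q + 1)*(q + 4)*(q + 6)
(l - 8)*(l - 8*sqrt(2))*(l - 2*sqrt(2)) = l^3 - 10*sqrt(2)*l^2 - 8*l^2 + 32*l + 80*sqrt(2)*l - 256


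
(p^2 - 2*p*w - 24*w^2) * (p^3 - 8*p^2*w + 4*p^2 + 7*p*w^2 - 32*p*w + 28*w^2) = p^5 - 10*p^4*w + 4*p^4 - p^3*w^2 - 40*p^3*w + 178*p^2*w^3 - 4*p^2*w^2 - 168*p*w^4 + 712*p*w^3 - 672*w^4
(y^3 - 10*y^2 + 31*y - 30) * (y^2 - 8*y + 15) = y^5 - 18*y^4 + 126*y^3 - 428*y^2 + 705*y - 450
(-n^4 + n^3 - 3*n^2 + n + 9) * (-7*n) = 7*n^5 - 7*n^4 + 21*n^3 - 7*n^2 - 63*n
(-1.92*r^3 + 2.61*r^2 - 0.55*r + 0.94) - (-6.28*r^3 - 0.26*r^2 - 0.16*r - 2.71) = 4.36*r^3 + 2.87*r^2 - 0.39*r + 3.65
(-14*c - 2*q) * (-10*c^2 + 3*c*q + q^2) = 140*c^3 - 22*c^2*q - 20*c*q^2 - 2*q^3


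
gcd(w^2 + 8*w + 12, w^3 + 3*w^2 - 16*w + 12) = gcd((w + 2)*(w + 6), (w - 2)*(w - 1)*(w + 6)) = w + 6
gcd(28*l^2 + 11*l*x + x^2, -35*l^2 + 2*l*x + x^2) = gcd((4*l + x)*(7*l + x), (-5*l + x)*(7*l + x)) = 7*l + x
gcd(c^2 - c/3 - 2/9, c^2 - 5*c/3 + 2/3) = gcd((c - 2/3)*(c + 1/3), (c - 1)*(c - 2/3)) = c - 2/3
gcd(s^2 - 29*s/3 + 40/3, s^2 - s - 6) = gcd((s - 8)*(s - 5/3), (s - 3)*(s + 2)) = 1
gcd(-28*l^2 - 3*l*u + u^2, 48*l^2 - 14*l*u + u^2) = 1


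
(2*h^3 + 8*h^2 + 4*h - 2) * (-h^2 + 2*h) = -2*h^5 - 4*h^4 + 12*h^3 + 10*h^2 - 4*h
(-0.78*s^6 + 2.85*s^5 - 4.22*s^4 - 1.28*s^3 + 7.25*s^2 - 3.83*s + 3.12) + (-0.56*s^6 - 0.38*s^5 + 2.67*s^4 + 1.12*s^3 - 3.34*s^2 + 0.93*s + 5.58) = -1.34*s^6 + 2.47*s^5 - 1.55*s^4 - 0.16*s^3 + 3.91*s^2 - 2.9*s + 8.7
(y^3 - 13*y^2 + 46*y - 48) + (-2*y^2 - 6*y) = y^3 - 15*y^2 + 40*y - 48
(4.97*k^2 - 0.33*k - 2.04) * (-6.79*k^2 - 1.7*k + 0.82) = -33.7463*k^4 - 6.2083*k^3 + 18.488*k^2 + 3.1974*k - 1.6728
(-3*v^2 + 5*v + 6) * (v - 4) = -3*v^3 + 17*v^2 - 14*v - 24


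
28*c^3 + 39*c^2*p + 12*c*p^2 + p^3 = (c + p)*(4*c + p)*(7*c + p)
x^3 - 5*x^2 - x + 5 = (x - 5)*(x - 1)*(x + 1)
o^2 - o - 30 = (o - 6)*(o + 5)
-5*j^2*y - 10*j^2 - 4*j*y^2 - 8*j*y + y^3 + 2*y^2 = (-5*j + y)*(j + y)*(y + 2)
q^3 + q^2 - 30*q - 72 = (q - 6)*(q + 3)*(q + 4)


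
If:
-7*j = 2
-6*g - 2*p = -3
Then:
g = 1/2 - p/3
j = -2/7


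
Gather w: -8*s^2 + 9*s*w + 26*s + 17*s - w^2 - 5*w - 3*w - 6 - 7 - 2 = -8*s^2 + 43*s - w^2 + w*(9*s - 8) - 15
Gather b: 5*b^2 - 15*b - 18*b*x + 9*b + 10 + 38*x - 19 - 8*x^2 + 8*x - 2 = 5*b^2 + b*(-18*x - 6) - 8*x^2 + 46*x - 11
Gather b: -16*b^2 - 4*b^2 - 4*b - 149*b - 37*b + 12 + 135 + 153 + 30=-20*b^2 - 190*b + 330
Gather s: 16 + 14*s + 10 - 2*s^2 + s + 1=-2*s^2 + 15*s + 27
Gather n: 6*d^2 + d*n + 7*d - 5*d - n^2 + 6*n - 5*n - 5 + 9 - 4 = 6*d^2 + 2*d - n^2 + n*(d + 1)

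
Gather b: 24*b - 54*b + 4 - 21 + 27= 10 - 30*b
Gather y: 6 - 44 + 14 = -24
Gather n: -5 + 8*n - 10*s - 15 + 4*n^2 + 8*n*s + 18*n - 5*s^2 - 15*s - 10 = 4*n^2 + n*(8*s + 26) - 5*s^2 - 25*s - 30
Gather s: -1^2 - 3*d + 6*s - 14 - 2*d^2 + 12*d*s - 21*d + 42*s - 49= -2*d^2 - 24*d + s*(12*d + 48) - 64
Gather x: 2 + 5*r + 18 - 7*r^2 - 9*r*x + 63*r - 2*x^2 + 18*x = -7*r^2 + 68*r - 2*x^2 + x*(18 - 9*r) + 20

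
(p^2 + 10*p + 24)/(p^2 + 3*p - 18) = (p + 4)/(p - 3)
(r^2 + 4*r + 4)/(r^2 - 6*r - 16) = (r + 2)/(r - 8)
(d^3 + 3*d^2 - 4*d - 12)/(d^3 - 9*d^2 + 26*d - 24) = (d^2 + 5*d + 6)/(d^2 - 7*d + 12)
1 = 1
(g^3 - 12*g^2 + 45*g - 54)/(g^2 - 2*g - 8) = (-g^3 + 12*g^2 - 45*g + 54)/(-g^2 + 2*g + 8)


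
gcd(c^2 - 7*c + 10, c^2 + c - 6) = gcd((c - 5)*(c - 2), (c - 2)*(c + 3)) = c - 2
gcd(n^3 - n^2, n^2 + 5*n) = n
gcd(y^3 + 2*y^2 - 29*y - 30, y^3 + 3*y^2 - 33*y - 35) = y^2 - 4*y - 5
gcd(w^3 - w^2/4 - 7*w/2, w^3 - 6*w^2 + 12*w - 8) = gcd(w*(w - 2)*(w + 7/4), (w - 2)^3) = w - 2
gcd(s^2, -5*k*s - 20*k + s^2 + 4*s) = 1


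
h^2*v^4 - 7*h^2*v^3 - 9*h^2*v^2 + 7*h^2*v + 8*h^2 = (v - 8)*(v - 1)*(h*v + h)^2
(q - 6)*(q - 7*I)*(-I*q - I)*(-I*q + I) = -q^4 + 6*q^3 + 7*I*q^3 + q^2 - 42*I*q^2 - 6*q - 7*I*q + 42*I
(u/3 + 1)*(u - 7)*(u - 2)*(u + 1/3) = u^4/3 - 17*u^3/9 - 5*u^2 + 113*u/9 + 14/3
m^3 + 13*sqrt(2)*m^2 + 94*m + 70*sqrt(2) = (m + sqrt(2))*(m + 5*sqrt(2))*(m + 7*sqrt(2))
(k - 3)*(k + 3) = k^2 - 9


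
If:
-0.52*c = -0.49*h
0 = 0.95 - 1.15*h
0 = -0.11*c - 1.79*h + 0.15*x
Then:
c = 0.78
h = 0.83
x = 10.43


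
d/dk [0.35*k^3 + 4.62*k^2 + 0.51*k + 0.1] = 1.05*k^2 + 9.24*k + 0.51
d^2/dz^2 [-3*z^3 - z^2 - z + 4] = -18*z - 2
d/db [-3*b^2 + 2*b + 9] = 2 - 6*b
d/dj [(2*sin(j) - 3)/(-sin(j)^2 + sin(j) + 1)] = (-6*sin(j) - 2*cos(j)^2 + 7)*cos(j)/(sin(j) + cos(j)^2)^2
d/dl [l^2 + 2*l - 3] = 2*l + 2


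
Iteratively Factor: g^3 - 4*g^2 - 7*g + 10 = (g - 5)*(g^2 + g - 2) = (g - 5)*(g - 1)*(g + 2)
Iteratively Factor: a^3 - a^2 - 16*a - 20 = (a + 2)*(a^2 - 3*a - 10) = (a - 5)*(a + 2)*(a + 2)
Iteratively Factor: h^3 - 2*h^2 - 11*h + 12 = (h + 3)*(h^2 - 5*h + 4) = (h - 1)*(h + 3)*(h - 4)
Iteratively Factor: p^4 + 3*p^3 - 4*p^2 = (p)*(p^3 + 3*p^2 - 4*p) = p^2*(p^2 + 3*p - 4) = p^2*(p - 1)*(p + 4)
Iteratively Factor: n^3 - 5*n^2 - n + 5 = (n + 1)*(n^2 - 6*n + 5) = (n - 1)*(n + 1)*(n - 5)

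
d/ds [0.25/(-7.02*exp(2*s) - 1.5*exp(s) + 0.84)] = (3.51*exp(s) + 0.375)*exp(s)/(7.02*exp(2*s) + 1.5*exp(s) - 0.84)^2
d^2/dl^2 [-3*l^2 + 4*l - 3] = -6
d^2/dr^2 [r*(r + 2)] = 2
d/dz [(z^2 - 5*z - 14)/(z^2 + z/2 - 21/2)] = 2*(11*z^2 + 14*z + 119)/(4*z^4 + 4*z^3 - 83*z^2 - 42*z + 441)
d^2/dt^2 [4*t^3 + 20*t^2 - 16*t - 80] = 24*t + 40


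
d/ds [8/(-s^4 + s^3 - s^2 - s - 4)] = 8*(4*s^3 - 3*s^2 + 2*s + 1)/(s^4 - s^3 + s^2 + s + 4)^2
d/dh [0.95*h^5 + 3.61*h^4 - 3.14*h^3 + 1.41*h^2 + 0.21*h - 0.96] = 4.75*h^4 + 14.44*h^3 - 9.42*h^2 + 2.82*h + 0.21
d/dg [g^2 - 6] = 2*g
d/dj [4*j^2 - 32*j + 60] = 8*j - 32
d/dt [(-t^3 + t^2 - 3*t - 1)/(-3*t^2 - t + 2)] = (3*t^4 + 2*t^3 - 16*t^2 - 2*t - 7)/(9*t^4 + 6*t^3 - 11*t^2 - 4*t + 4)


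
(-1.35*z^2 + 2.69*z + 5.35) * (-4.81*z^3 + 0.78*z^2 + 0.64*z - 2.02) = 6.4935*z^5 - 13.9919*z^4 - 24.4993*z^3 + 8.6216*z^2 - 2.0098*z - 10.807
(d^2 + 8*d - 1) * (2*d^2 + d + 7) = 2*d^4 + 17*d^3 + 13*d^2 + 55*d - 7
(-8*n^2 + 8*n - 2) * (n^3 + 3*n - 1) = -8*n^5 + 8*n^4 - 26*n^3 + 32*n^2 - 14*n + 2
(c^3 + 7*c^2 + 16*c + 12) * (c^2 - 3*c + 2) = c^5 + 4*c^4 - 3*c^3 - 22*c^2 - 4*c + 24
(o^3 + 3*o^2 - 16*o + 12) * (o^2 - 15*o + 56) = o^5 - 12*o^4 - 5*o^3 + 420*o^2 - 1076*o + 672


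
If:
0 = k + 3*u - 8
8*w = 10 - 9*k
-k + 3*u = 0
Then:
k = 4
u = 4/3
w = -13/4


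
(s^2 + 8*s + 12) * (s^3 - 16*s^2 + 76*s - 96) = s^5 - 8*s^4 - 40*s^3 + 320*s^2 + 144*s - 1152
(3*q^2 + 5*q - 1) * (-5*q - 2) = -15*q^3 - 31*q^2 - 5*q + 2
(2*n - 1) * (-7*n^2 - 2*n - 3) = -14*n^3 + 3*n^2 - 4*n + 3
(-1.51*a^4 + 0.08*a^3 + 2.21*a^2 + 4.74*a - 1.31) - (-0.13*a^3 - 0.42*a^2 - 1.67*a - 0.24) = -1.51*a^4 + 0.21*a^3 + 2.63*a^2 + 6.41*a - 1.07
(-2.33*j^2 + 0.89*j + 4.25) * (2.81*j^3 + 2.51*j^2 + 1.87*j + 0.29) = -6.5473*j^5 - 3.3474*j^4 + 9.8193*j^3 + 11.6561*j^2 + 8.2056*j + 1.2325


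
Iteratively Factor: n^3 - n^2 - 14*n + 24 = (n + 4)*(n^2 - 5*n + 6) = (n - 3)*(n + 4)*(n - 2)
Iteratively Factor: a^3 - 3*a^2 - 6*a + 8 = (a + 2)*(a^2 - 5*a + 4) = (a - 4)*(a + 2)*(a - 1)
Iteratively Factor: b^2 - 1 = (b + 1)*(b - 1)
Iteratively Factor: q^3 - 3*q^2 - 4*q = (q - 4)*(q^2 + q) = q*(q - 4)*(q + 1)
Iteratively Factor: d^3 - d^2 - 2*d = (d)*(d^2 - d - 2) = d*(d + 1)*(d - 2)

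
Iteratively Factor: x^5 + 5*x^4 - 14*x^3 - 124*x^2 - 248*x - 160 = (x + 4)*(x^4 + x^3 - 18*x^2 - 52*x - 40) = (x - 5)*(x + 4)*(x^3 + 6*x^2 + 12*x + 8) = (x - 5)*(x + 2)*(x + 4)*(x^2 + 4*x + 4) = (x - 5)*(x + 2)^2*(x + 4)*(x + 2)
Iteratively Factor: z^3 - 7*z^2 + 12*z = (z - 4)*(z^2 - 3*z) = z*(z - 4)*(z - 3)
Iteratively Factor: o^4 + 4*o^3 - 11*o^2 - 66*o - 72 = (o + 3)*(o^3 + o^2 - 14*o - 24) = (o + 2)*(o + 3)*(o^2 - o - 12) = (o - 4)*(o + 2)*(o + 3)*(o + 3)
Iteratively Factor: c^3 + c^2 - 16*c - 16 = (c + 1)*(c^2 - 16) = (c + 1)*(c + 4)*(c - 4)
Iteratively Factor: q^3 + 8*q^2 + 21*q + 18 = (q + 3)*(q^2 + 5*q + 6) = (q + 2)*(q + 3)*(q + 3)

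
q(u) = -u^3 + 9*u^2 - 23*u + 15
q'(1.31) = -4.57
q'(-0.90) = -41.63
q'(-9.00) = -428.00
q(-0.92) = 44.56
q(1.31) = -1.93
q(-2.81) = 172.88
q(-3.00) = 192.00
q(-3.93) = 305.09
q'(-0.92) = -42.10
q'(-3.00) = -104.00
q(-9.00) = 1680.00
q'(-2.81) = -97.27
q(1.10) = -0.74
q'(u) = -3*u^2 + 18*u - 23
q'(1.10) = -6.83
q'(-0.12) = -25.20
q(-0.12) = 17.89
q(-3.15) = 208.01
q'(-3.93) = -140.07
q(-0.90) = 43.72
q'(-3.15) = -109.47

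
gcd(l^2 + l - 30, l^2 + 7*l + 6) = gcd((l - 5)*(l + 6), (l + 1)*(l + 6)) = l + 6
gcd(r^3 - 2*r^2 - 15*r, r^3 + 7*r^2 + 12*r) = r^2 + 3*r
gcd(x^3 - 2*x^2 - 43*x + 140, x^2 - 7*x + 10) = x - 5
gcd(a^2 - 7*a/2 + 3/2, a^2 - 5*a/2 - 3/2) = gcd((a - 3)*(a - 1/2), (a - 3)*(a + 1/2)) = a - 3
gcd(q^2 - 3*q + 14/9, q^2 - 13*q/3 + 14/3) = q - 7/3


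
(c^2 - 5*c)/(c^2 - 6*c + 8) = c*(c - 5)/(c^2 - 6*c + 8)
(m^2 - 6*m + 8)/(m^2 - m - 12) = (m - 2)/(m + 3)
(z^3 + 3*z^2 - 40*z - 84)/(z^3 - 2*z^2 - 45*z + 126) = (z + 2)/(z - 3)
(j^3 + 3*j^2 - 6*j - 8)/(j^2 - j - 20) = (j^2 - j - 2)/(j - 5)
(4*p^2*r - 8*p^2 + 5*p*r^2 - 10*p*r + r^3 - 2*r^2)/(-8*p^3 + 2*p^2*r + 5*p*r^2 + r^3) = (-p*r + 2*p - r^2 + 2*r)/(2*p^2 - p*r - r^2)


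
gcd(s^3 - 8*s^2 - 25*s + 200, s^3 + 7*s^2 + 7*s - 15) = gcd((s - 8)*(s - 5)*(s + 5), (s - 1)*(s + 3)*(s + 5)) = s + 5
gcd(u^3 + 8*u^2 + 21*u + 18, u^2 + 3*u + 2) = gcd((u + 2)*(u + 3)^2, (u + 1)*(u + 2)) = u + 2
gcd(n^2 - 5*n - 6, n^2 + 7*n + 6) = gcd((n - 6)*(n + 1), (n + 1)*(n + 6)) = n + 1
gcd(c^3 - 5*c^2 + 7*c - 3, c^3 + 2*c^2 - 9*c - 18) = c - 3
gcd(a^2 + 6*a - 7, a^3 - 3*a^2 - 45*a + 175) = a + 7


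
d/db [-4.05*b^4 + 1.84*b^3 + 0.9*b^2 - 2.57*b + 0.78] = -16.2*b^3 + 5.52*b^2 + 1.8*b - 2.57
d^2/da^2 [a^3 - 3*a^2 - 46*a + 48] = 6*a - 6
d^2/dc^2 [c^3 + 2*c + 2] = 6*c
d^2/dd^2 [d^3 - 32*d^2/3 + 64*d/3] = 6*d - 64/3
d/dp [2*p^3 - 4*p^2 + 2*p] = 6*p^2 - 8*p + 2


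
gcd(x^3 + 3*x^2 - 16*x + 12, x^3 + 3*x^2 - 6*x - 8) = x - 2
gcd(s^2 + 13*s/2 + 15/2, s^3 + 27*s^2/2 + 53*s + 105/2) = s^2 + 13*s/2 + 15/2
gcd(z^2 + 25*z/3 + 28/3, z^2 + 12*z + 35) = z + 7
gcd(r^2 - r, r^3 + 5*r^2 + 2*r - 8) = r - 1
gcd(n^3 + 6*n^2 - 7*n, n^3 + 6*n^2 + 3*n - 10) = n - 1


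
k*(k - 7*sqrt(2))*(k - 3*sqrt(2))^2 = k^4 - 13*sqrt(2)*k^3 + 102*k^2 - 126*sqrt(2)*k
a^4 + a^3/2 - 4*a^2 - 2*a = a*(a - 2)*(a + 1/2)*(a + 2)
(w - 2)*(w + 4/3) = w^2 - 2*w/3 - 8/3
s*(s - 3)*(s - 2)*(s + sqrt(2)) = s^4 - 5*s^3 + sqrt(2)*s^3 - 5*sqrt(2)*s^2 + 6*s^2 + 6*sqrt(2)*s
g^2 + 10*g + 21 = (g + 3)*(g + 7)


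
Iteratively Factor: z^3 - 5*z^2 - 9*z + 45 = (z - 5)*(z^2 - 9) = (z - 5)*(z + 3)*(z - 3)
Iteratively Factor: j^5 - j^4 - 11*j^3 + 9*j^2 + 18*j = (j + 3)*(j^4 - 4*j^3 + j^2 + 6*j) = (j - 2)*(j + 3)*(j^3 - 2*j^2 - 3*j) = (j - 2)*(j + 1)*(j + 3)*(j^2 - 3*j) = (j - 3)*(j - 2)*(j + 1)*(j + 3)*(j)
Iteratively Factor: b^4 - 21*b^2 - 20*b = (b - 5)*(b^3 + 5*b^2 + 4*b) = b*(b - 5)*(b^2 + 5*b + 4) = b*(b - 5)*(b + 1)*(b + 4)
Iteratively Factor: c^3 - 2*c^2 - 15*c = (c + 3)*(c^2 - 5*c) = c*(c + 3)*(c - 5)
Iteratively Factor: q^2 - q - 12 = (q - 4)*(q + 3)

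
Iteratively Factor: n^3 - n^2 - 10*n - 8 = (n + 2)*(n^2 - 3*n - 4) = (n - 4)*(n + 2)*(n + 1)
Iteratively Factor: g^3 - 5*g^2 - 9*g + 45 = (g - 3)*(g^2 - 2*g - 15) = (g - 5)*(g - 3)*(g + 3)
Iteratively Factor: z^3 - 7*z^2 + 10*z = (z - 5)*(z^2 - 2*z) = (z - 5)*(z - 2)*(z)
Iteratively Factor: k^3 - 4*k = (k + 2)*(k^2 - 2*k) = k*(k + 2)*(k - 2)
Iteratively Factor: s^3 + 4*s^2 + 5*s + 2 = (s + 1)*(s^2 + 3*s + 2) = (s + 1)^2*(s + 2)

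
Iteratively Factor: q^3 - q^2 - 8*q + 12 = (q + 3)*(q^2 - 4*q + 4) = (q - 2)*(q + 3)*(q - 2)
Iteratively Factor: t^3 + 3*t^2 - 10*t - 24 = (t - 3)*(t^2 + 6*t + 8) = (t - 3)*(t + 4)*(t + 2)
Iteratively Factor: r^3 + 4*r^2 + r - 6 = (r - 1)*(r^2 + 5*r + 6) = (r - 1)*(r + 2)*(r + 3)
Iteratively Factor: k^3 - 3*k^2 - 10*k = (k - 5)*(k^2 + 2*k) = (k - 5)*(k + 2)*(k)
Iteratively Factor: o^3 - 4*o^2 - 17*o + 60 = (o + 4)*(o^2 - 8*o + 15) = (o - 3)*(o + 4)*(o - 5)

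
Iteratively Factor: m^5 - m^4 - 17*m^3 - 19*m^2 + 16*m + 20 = (m - 1)*(m^4 - 17*m^2 - 36*m - 20) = (m - 1)*(m + 2)*(m^3 - 2*m^2 - 13*m - 10) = (m - 1)*(m + 1)*(m + 2)*(m^2 - 3*m - 10) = (m - 1)*(m + 1)*(m + 2)^2*(m - 5)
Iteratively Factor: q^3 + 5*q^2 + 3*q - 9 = (q - 1)*(q^2 + 6*q + 9) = (q - 1)*(q + 3)*(q + 3)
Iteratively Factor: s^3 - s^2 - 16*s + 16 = (s + 4)*(s^2 - 5*s + 4) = (s - 1)*(s + 4)*(s - 4)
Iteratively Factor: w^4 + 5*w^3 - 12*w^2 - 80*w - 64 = (w + 1)*(w^3 + 4*w^2 - 16*w - 64) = (w + 1)*(w + 4)*(w^2 - 16) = (w - 4)*(w + 1)*(w + 4)*(w + 4)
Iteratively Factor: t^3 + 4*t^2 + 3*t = (t + 3)*(t^2 + t) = t*(t + 3)*(t + 1)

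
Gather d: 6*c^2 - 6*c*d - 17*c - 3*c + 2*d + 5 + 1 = 6*c^2 - 20*c + d*(2 - 6*c) + 6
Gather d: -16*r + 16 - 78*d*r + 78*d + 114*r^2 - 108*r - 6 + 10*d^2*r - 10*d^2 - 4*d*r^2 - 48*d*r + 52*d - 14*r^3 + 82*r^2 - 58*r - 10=d^2*(10*r - 10) + d*(-4*r^2 - 126*r + 130) - 14*r^3 + 196*r^2 - 182*r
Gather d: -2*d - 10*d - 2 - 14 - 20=-12*d - 36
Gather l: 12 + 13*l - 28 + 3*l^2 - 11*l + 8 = 3*l^2 + 2*l - 8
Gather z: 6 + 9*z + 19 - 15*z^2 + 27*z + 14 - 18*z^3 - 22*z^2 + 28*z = -18*z^3 - 37*z^2 + 64*z + 39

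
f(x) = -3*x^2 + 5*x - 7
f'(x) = 5 - 6*x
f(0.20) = -6.12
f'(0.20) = 3.80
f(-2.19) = -32.34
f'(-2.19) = 18.14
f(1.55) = -6.46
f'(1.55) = -4.30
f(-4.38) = -86.45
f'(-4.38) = 31.28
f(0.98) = -4.98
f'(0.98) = -0.88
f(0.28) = -5.84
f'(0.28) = 3.32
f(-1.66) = -23.57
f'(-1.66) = 14.96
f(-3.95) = -73.56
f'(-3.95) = 28.70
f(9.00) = -205.00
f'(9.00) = -49.00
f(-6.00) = -145.00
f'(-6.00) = 41.00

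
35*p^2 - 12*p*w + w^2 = (-7*p + w)*(-5*p + w)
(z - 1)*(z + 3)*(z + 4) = z^3 + 6*z^2 + 5*z - 12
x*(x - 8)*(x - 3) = x^3 - 11*x^2 + 24*x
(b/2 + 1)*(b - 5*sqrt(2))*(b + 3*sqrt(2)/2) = b^3/2 - 7*sqrt(2)*b^2/4 + b^2 - 15*b/2 - 7*sqrt(2)*b/2 - 15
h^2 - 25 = (h - 5)*(h + 5)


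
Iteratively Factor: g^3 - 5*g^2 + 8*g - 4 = (g - 2)*(g^2 - 3*g + 2) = (g - 2)^2*(g - 1)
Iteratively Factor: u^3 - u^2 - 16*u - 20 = (u + 2)*(u^2 - 3*u - 10) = (u + 2)^2*(u - 5)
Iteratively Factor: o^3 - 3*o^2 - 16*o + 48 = (o + 4)*(o^2 - 7*o + 12) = (o - 3)*(o + 4)*(o - 4)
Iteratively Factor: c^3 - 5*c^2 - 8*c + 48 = (c - 4)*(c^2 - c - 12) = (c - 4)^2*(c + 3)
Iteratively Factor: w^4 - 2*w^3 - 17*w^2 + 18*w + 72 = (w - 4)*(w^3 + 2*w^2 - 9*w - 18) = (w - 4)*(w + 3)*(w^2 - w - 6) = (w - 4)*(w + 2)*(w + 3)*(w - 3)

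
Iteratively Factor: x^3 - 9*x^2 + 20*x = (x)*(x^2 - 9*x + 20) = x*(x - 4)*(x - 5)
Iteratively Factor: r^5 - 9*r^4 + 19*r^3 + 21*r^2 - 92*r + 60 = (r - 3)*(r^4 - 6*r^3 + r^2 + 24*r - 20) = (r - 3)*(r + 2)*(r^3 - 8*r^2 + 17*r - 10) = (r - 5)*(r - 3)*(r + 2)*(r^2 - 3*r + 2) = (r - 5)*(r - 3)*(r - 2)*(r + 2)*(r - 1)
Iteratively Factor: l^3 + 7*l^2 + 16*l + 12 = (l + 3)*(l^2 + 4*l + 4) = (l + 2)*(l + 3)*(l + 2)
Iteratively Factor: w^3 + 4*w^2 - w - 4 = (w - 1)*(w^2 + 5*w + 4) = (w - 1)*(w + 1)*(w + 4)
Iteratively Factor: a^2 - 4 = (a - 2)*(a + 2)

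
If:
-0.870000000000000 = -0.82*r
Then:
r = 1.06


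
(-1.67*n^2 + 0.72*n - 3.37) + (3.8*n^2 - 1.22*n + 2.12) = 2.13*n^2 - 0.5*n - 1.25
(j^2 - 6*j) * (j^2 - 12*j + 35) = j^4 - 18*j^3 + 107*j^2 - 210*j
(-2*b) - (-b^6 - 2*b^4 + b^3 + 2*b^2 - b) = b^6 + 2*b^4 - b^3 - 2*b^2 - b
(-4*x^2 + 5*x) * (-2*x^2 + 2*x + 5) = 8*x^4 - 18*x^3 - 10*x^2 + 25*x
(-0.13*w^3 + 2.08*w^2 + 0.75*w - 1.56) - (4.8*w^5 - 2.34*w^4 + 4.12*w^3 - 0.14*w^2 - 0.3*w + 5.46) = -4.8*w^5 + 2.34*w^4 - 4.25*w^3 + 2.22*w^2 + 1.05*w - 7.02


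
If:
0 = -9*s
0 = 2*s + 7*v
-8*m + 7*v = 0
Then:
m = 0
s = 0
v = 0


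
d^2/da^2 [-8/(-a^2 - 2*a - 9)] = 16*(-a^2 - 2*a + 4*(a + 1)^2 - 9)/(a^2 + 2*a + 9)^3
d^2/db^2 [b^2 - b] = 2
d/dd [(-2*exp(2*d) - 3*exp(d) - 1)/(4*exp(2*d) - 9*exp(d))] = (30*exp(2*d) + 8*exp(d) - 9)*exp(-d)/(16*exp(2*d) - 72*exp(d) + 81)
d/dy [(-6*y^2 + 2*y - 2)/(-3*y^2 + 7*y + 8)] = 6*(-6*y^2 - 18*y + 5)/(9*y^4 - 42*y^3 + y^2 + 112*y + 64)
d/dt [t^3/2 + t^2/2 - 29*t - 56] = 3*t^2/2 + t - 29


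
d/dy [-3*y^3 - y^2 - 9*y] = -9*y^2 - 2*y - 9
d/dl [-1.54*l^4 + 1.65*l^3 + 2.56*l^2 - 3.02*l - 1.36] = -6.16*l^3 + 4.95*l^2 + 5.12*l - 3.02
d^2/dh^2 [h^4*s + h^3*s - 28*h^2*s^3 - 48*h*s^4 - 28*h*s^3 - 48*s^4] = 2*s*(6*h^2 + 3*h - 28*s^2)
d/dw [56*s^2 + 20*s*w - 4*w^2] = 20*s - 8*w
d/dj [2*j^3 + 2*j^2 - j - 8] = 6*j^2 + 4*j - 1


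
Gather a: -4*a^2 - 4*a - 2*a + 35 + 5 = -4*a^2 - 6*a + 40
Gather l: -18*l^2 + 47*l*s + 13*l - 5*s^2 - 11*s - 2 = -18*l^2 + l*(47*s + 13) - 5*s^2 - 11*s - 2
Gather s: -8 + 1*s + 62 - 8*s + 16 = 70 - 7*s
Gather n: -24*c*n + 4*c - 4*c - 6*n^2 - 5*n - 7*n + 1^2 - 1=-6*n^2 + n*(-24*c - 12)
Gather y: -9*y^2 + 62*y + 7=-9*y^2 + 62*y + 7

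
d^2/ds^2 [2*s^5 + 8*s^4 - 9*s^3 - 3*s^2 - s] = 40*s^3 + 96*s^2 - 54*s - 6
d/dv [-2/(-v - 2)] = -2/(v + 2)^2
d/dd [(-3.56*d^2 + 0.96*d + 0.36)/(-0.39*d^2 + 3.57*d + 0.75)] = (-12.3348*d^2 - 5.0592*d - 0.5652)/(0.1521*d^4 - 2.7846*d^3 + 12.1599*d^2 + 5.355*d + 0.5625)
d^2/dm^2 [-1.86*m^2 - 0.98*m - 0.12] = -3.72000000000000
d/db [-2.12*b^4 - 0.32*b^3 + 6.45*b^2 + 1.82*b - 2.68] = -8.48*b^3 - 0.96*b^2 + 12.9*b + 1.82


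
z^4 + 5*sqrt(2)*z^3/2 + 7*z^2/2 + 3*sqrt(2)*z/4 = z*(z + sqrt(2)/2)^2*(z + 3*sqrt(2)/2)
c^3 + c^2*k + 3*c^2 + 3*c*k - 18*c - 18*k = (c - 3)*(c + 6)*(c + k)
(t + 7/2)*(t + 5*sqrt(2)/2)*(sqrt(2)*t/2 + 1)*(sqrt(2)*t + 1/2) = t^4 + 7*t^3/2 + 15*sqrt(2)*t^3/4 + 27*t^2/4 + 105*sqrt(2)*t^2/8 + 5*sqrt(2)*t/4 + 189*t/8 + 35*sqrt(2)/8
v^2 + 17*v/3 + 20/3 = (v + 5/3)*(v + 4)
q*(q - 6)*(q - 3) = q^3 - 9*q^2 + 18*q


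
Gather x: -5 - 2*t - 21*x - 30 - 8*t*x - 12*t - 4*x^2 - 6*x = -14*t - 4*x^2 + x*(-8*t - 27) - 35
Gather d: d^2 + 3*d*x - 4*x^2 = d^2 + 3*d*x - 4*x^2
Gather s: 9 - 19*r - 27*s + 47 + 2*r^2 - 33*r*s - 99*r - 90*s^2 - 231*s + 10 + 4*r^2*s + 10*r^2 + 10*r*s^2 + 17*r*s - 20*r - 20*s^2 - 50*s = 12*r^2 - 138*r + s^2*(10*r - 110) + s*(4*r^2 - 16*r - 308) + 66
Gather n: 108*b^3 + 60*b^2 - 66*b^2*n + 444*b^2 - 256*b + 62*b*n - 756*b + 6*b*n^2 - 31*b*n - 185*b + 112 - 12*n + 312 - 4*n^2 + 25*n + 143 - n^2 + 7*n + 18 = 108*b^3 + 504*b^2 - 1197*b + n^2*(6*b - 5) + n*(-66*b^2 + 31*b + 20) + 585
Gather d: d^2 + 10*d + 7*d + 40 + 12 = d^2 + 17*d + 52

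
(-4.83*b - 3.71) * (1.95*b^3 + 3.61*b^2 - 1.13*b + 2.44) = -9.4185*b^4 - 24.6708*b^3 - 7.9352*b^2 - 7.5929*b - 9.0524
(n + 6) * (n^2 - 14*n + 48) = n^3 - 8*n^2 - 36*n + 288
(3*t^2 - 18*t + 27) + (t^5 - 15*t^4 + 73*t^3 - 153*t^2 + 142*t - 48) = t^5 - 15*t^4 + 73*t^3 - 150*t^2 + 124*t - 21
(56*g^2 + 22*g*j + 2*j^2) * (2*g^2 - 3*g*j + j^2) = 112*g^4 - 124*g^3*j - 6*g^2*j^2 + 16*g*j^3 + 2*j^4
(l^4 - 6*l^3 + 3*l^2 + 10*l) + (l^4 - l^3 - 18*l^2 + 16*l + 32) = 2*l^4 - 7*l^3 - 15*l^2 + 26*l + 32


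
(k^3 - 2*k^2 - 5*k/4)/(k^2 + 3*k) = (k^2 - 2*k - 5/4)/(k + 3)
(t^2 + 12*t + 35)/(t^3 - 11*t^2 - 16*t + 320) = (t + 7)/(t^2 - 16*t + 64)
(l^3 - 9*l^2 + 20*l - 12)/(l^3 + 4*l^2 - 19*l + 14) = (l - 6)/(l + 7)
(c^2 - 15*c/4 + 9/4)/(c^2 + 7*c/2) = (4*c^2 - 15*c + 9)/(2*c*(2*c + 7))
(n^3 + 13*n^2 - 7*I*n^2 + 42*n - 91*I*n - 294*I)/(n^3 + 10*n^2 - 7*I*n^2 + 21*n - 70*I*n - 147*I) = (n + 6)/(n + 3)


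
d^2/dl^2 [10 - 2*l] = 0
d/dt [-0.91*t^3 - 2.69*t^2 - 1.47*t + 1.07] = -2.73*t^2 - 5.38*t - 1.47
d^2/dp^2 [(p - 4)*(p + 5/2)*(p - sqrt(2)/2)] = 6*p - 3 - sqrt(2)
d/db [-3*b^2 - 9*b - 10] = -6*b - 9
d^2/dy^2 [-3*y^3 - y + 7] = -18*y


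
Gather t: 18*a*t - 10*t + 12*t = t*(18*a + 2)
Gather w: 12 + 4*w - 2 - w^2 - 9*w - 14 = -w^2 - 5*w - 4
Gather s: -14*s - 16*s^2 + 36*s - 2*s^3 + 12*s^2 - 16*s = -2*s^3 - 4*s^2 + 6*s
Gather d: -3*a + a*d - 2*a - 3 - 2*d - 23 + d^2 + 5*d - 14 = -5*a + d^2 + d*(a + 3) - 40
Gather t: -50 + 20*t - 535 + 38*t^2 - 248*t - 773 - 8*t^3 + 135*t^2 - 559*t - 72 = -8*t^3 + 173*t^2 - 787*t - 1430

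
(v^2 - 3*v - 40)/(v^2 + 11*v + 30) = (v - 8)/(v + 6)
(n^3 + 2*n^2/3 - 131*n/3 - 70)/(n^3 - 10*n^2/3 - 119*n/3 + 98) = (3*n + 5)/(3*n - 7)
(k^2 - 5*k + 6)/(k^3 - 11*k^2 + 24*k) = (k - 2)/(k*(k - 8))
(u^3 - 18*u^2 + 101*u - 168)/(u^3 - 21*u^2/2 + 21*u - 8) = 2*(u^2 - 10*u + 21)/(2*u^2 - 5*u + 2)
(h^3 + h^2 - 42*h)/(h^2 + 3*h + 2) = h*(h^2 + h - 42)/(h^2 + 3*h + 2)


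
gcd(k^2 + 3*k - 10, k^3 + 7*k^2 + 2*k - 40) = k^2 + 3*k - 10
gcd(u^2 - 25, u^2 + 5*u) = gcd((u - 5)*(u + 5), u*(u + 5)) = u + 5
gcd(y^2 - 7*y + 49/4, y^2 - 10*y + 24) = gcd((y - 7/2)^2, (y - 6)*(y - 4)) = 1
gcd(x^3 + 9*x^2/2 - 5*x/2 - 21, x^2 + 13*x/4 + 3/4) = x + 3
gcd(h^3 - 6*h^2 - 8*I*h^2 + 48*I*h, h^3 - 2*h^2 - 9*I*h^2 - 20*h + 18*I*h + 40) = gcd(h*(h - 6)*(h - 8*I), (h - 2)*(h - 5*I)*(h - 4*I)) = 1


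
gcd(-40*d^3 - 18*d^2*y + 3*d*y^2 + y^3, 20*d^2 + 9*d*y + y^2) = 5*d + y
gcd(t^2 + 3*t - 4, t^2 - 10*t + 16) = 1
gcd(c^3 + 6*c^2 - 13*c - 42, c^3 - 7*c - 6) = c^2 - c - 6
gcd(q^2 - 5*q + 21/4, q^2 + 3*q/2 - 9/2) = q - 3/2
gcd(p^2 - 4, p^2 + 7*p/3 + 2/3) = p + 2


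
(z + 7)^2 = z^2 + 14*z + 49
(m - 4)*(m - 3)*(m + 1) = m^3 - 6*m^2 + 5*m + 12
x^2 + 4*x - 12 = (x - 2)*(x + 6)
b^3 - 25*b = b*(b - 5)*(b + 5)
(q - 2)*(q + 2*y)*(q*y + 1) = q^3*y + 2*q^2*y^2 - 2*q^2*y + q^2 - 4*q*y^2 + 2*q*y - 2*q - 4*y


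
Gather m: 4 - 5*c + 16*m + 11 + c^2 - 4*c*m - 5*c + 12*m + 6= c^2 - 10*c + m*(28 - 4*c) + 21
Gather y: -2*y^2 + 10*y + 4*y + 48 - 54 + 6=-2*y^2 + 14*y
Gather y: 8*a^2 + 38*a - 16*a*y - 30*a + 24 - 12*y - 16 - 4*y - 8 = 8*a^2 + 8*a + y*(-16*a - 16)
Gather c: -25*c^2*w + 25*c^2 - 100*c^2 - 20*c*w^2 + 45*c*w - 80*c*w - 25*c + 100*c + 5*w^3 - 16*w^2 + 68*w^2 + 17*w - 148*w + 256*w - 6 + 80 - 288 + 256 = c^2*(-25*w - 75) + c*(-20*w^2 - 35*w + 75) + 5*w^3 + 52*w^2 + 125*w + 42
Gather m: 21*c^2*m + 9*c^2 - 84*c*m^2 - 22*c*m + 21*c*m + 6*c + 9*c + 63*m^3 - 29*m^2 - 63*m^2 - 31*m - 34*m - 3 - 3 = 9*c^2 + 15*c + 63*m^3 + m^2*(-84*c - 92) + m*(21*c^2 - c - 65) - 6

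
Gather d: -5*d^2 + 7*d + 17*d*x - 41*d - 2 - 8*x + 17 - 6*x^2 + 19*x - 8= -5*d^2 + d*(17*x - 34) - 6*x^2 + 11*x + 7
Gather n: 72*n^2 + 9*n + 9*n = 72*n^2 + 18*n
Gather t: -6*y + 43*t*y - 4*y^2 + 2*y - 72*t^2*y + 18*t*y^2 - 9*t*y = -72*t^2*y + t*(18*y^2 + 34*y) - 4*y^2 - 4*y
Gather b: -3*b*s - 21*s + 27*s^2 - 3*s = -3*b*s + 27*s^2 - 24*s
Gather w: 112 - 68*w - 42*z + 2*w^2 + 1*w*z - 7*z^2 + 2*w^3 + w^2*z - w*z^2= 2*w^3 + w^2*(z + 2) + w*(-z^2 + z - 68) - 7*z^2 - 42*z + 112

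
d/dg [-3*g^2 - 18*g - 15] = -6*g - 18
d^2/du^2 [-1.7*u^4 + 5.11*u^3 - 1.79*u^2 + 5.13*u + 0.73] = -20.4*u^2 + 30.66*u - 3.58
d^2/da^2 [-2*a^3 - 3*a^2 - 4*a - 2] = -12*a - 6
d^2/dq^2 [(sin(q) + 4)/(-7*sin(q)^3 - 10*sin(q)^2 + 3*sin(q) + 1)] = (196*sin(q)^7 + 1974*sin(q)^6 + 2970*sin(q)^5 - 1219*sin(q)^4 - 4770*sin(q)^3 - 1787*sin(q)^2 + 481*sin(q) - 146)/(7*sin(q)^3 + 10*sin(q)^2 - 3*sin(q) - 1)^3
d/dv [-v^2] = -2*v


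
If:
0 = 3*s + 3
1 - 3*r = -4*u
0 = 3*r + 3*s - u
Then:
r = 11/9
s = -1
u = 2/3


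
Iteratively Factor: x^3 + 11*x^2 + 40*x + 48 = (x + 3)*(x^2 + 8*x + 16) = (x + 3)*(x + 4)*(x + 4)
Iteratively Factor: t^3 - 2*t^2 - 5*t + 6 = (t + 2)*(t^2 - 4*t + 3) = (t - 3)*(t + 2)*(t - 1)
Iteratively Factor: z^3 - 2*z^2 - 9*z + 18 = (z - 2)*(z^2 - 9) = (z - 2)*(z + 3)*(z - 3)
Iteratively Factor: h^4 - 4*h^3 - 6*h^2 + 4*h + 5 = (h - 1)*(h^3 - 3*h^2 - 9*h - 5) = (h - 1)*(h + 1)*(h^2 - 4*h - 5) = (h - 1)*(h + 1)^2*(h - 5)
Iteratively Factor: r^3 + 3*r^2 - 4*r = (r)*(r^2 + 3*r - 4) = r*(r + 4)*(r - 1)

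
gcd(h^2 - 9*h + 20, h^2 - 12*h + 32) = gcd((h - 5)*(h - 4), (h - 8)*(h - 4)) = h - 4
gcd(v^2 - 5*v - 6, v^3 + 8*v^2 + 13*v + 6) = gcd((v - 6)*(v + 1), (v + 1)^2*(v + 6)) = v + 1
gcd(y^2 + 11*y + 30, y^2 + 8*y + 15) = y + 5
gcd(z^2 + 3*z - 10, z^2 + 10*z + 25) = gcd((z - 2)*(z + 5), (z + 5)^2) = z + 5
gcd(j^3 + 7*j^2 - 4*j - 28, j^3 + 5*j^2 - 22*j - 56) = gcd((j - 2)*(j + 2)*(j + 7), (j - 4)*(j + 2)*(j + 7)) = j^2 + 9*j + 14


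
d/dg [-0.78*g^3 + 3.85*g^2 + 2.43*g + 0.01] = -2.34*g^2 + 7.7*g + 2.43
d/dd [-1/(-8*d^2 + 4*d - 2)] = (1 - 4*d)/(4*d^2 - 2*d + 1)^2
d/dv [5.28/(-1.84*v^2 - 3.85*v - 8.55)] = (19.4304*v + 20.328)/(1.84*v^2 + 3.85*v + 8.55)^2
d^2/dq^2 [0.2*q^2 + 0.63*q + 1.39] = 0.400000000000000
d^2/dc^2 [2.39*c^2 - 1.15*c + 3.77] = 4.78000000000000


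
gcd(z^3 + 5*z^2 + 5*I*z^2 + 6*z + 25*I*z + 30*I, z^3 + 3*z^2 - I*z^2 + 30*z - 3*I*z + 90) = z^2 + z*(3 + 5*I) + 15*I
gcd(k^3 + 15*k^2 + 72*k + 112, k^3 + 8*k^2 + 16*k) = k^2 + 8*k + 16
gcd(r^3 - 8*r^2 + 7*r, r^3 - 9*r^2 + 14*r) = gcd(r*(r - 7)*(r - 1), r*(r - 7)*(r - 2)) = r^2 - 7*r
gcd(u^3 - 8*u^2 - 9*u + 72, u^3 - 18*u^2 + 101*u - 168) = u^2 - 11*u + 24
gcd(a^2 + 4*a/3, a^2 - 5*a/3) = a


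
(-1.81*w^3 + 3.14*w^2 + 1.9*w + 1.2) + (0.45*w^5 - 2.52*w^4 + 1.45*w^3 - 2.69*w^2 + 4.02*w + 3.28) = 0.45*w^5 - 2.52*w^4 - 0.36*w^3 + 0.45*w^2 + 5.92*w + 4.48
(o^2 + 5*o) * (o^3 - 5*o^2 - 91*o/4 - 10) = o^5 - 191*o^3/4 - 495*o^2/4 - 50*o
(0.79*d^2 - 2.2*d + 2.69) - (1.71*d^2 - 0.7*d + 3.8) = -0.92*d^2 - 1.5*d - 1.11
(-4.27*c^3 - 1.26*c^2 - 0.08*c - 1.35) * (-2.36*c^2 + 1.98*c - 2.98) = 10.0772*c^5 - 5.481*c^4 + 10.4186*c^3 + 6.7824*c^2 - 2.4346*c + 4.023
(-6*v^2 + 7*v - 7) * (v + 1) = -6*v^3 + v^2 - 7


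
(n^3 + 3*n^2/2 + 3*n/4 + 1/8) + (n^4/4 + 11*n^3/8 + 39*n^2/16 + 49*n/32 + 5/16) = n^4/4 + 19*n^3/8 + 63*n^2/16 + 73*n/32 + 7/16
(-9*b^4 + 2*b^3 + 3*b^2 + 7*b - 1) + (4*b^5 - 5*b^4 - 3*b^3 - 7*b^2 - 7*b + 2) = 4*b^5 - 14*b^4 - b^3 - 4*b^2 + 1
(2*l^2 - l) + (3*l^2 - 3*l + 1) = 5*l^2 - 4*l + 1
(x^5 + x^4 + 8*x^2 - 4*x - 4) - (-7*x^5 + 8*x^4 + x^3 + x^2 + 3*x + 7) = 8*x^5 - 7*x^4 - x^3 + 7*x^2 - 7*x - 11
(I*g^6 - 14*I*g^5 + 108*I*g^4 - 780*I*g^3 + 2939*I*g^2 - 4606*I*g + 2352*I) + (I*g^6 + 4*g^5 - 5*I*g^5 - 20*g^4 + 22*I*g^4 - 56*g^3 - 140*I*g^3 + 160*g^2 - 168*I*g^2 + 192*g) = 2*I*g^6 + 4*g^5 - 19*I*g^5 - 20*g^4 + 130*I*g^4 - 56*g^3 - 920*I*g^3 + 160*g^2 + 2771*I*g^2 + 192*g - 4606*I*g + 2352*I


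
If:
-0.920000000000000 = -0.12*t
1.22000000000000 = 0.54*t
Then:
No Solution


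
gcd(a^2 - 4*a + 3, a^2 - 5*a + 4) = a - 1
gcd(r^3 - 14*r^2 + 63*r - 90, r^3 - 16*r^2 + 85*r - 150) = r^2 - 11*r + 30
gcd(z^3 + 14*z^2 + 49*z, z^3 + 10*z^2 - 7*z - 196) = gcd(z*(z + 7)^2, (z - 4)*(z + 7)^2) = z^2 + 14*z + 49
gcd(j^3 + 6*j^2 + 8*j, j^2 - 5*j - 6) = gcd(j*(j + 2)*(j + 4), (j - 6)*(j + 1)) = 1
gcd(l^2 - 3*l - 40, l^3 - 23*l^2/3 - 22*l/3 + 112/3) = l - 8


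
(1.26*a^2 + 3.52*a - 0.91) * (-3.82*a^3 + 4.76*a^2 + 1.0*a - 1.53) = -4.8132*a^5 - 7.4488*a^4 + 21.4914*a^3 - 2.7394*a^2 - 6.2956*a + 1.3923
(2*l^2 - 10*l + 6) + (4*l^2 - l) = 6*l^2 - 11*l + 6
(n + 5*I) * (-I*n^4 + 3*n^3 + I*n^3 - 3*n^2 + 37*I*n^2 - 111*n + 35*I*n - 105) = -I*n^5 + 8*n^4 + I*n^4 - 8*n^3 + 52*I*n^3 - 296*n^2 + 20*I*n^2 - 280*n - 555*I*n - 525*I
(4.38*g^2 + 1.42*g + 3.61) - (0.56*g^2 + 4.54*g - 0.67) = 3.82*g^2 - 3.12*g + 4.28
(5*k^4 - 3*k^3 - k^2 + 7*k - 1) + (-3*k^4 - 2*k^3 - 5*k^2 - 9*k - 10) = 2*k^4 - 5*k^3 - 6*k^2 - 2*k - 11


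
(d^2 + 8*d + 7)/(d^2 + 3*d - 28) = (d + 1)/(d - 4)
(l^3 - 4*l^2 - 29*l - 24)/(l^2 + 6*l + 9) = (l^2 - 7*l - 8)/(l + 3)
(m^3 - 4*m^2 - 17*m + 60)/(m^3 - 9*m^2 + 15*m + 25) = (m^2 + m - 12)/(m^2 - 4*m - 5)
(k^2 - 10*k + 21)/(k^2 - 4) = (k^2 - 10*k + 21)/(k^2 - 4)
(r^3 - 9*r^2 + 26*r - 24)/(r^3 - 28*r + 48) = (r - 3)/(r + 6)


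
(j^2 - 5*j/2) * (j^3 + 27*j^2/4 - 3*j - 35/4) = j^5 + 17*j^4/4 - 159*j^3/8 - 5*j^2/4 + 175*j/8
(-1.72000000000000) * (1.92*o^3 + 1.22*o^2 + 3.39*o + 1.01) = -3.3024*o^3 - 2.0984*o^2 - 5.8308*o - 1.7372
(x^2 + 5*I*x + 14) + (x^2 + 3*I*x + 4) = 2*x^2 + 8*I*x + 18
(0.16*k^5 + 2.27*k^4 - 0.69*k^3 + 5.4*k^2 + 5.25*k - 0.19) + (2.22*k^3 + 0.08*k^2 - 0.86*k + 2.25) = 0.16*k^5 + 2.27*k^4 + 1.53*k^3 + 5.48*k^2 + 4.39*k + 2.06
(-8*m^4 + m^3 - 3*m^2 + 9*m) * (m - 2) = -8*m^5 + 17*m^4 - 5*m^3 + 15*m^2 - 18*m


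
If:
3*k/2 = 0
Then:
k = 0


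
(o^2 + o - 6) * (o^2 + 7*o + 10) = o^4 + 8*o^3 + 11*o^2 - 32*o - 60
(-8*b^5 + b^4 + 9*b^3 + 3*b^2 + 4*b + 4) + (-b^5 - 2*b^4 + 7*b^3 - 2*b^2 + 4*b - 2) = -9*b^5 - b^4 + 16*b^3 + b^2 + 8*b + 2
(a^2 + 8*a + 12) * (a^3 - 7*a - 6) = a^5 + 8*a^4 + 5*a^3 - 62*a^2 - 132*a - 72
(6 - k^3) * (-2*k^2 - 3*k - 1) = 2*k^5 + 3*k^4 + k^3 - 12*k^2 - 18*k - 6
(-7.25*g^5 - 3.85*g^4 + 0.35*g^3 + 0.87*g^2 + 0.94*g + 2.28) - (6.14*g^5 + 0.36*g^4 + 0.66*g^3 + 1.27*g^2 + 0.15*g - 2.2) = -13.39*g^5 - 4.21*g^4 - 0.31*g^3 - 0.4*g^2 + 0.79*g + 4.48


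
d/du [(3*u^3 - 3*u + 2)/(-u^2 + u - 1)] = (3*(1 - 3*u^2)*(u^2 - u + 1) + (2*u - 1)*(3*u^3 - 3*u + 2))/(u^2 - u + 1)^2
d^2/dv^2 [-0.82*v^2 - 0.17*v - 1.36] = -1.64000000000000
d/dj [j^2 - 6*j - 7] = 2*j - 6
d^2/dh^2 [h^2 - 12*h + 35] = 2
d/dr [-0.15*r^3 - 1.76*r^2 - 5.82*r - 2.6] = -0.45*r^2 - 3.52*r - 5.82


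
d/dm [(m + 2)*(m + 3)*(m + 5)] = 3*m^2 + 20*m + 31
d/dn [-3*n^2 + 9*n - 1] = 9 - 6*n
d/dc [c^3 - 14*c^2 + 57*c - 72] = 3*c^2 - 28*c + 57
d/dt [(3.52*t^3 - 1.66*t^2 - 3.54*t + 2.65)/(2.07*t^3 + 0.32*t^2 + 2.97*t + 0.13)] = (4.5626*t^4 + 35.5644*t^3 - 18.8811*t^2 - 2.1276*t - 8.3307)/(4.2849*t^6 + 1.3248*t^5 + 12.3982*t^4 + 2.439*t^3 + 8.9041*t^2 + 0.7722*t + 0.0169)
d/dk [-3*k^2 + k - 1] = 1 - 6*k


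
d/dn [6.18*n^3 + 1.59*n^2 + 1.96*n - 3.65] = 18.54*n^2 + 3.18*n + 1.96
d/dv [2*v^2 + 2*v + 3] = 4*v + 2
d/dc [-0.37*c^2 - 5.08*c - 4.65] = -0.74*c - 5.08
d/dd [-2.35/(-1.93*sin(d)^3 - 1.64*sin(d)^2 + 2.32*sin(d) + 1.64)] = (-13.6065*sin(d)^2 - 7.708*sin(d) + 5.452)*cos(d)/(1.93*sin(d)^3 + 1.64*sin(d)^2 - 2.32*sin(d) - 1.64)^2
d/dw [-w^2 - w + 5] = -2*w - 1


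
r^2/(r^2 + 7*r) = r/(r + 7)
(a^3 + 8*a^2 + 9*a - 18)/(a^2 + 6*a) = a + 2 - 3/a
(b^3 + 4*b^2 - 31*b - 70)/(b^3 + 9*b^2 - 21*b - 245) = (b + 2)/(b + 7)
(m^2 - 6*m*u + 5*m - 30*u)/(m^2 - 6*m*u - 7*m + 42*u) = (m + 5)/(m - 7)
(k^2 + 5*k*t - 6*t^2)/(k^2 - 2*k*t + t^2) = (-k - 6*t)/(-k + t)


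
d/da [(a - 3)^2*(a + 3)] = 3*(a - 3)*(a + 1)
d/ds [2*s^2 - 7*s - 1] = 4*s - 7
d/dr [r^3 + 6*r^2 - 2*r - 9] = 3*r^2 + 12*r - 2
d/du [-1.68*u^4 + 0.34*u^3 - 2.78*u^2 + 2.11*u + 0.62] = -6.72*u^3 + 1.02*u^2 - 5.56*u + 2.11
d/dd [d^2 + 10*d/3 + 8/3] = 2*d + 10/3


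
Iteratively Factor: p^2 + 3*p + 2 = (p + 1)*(p + 2)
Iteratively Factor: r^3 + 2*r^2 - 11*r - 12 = (r - 3)*(r^2 + 5*r + 4) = (r - 3)*(r + 1)*(r + 4)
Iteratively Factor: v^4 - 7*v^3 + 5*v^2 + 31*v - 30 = (v - 1)*(v^3 - 6*v^2 - v + 30) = (v - 5)*(v - 1)*(v^2 - v - 6) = (v - 5)*(v - 1)*(v + 2)*(v - 3)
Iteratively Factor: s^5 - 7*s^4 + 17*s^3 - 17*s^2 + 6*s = (s)*(s^4 - 7*s^3 + 17*s^2 - 17*s + 6) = s*(s - 1)*(s^3 - 6*s^2 + 11*s - 6) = s*(s - 1)^2*(s^2 - 5*s + 6) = s*(s - 3)*(s - 1)^2*(s - 2)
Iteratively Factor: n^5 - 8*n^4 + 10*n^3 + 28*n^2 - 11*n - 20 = (n - 4)*(n^4 - 4*n^3 - 6*n^2 + 4*n + 5) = (n - 4)*(n + 1)*(n^3 - 5*n^2 - n + 5) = (n - 5)*(n - 4)*(n + 1)*(n^2 - 1) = (n - 5)*(n - 4)*(n + 1)^2*(n - 1)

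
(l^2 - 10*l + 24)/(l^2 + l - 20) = (l - 6)/(l + 5)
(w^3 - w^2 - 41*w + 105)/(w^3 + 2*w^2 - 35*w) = (w - 3)/w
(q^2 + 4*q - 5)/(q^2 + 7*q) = (q^2 + 4*q - 5)/(q*(q + 7))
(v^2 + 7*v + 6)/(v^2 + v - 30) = (v + 1)/(v - 5)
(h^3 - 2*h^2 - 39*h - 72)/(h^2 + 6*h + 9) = h - 8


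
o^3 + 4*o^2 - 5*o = o*(o - 1)*(o + 5)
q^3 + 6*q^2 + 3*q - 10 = (q - 1)*(q + 2)*(q + 5)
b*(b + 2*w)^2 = b^3 + 4*b^2*w + 4*b*w^2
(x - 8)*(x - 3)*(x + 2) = x^3 - 9*x^2 + 2*x + 48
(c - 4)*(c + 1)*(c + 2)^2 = c^4 + c^3 - 12*c^2 - 28*c - 16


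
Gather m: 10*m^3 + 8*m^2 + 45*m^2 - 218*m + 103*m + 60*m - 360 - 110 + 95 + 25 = 10*m^3 + 53*m^2 - 55*m - 350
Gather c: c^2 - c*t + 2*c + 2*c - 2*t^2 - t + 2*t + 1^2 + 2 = c^2 + c*(4 - t) - 2*t^2 + t + 3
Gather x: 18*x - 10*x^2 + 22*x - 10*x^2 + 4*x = -20*x^2 + 44*x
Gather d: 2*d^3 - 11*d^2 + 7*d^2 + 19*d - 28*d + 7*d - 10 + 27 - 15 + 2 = 2*d^3 - 4*d^2 - 2*d + 4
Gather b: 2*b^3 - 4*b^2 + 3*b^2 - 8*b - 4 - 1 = 2*b^3 - b^2 - 8*b - 5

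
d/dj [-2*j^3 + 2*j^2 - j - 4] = -6*j^2 + 4*j - 1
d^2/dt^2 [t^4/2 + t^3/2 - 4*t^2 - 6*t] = 6*t^2 + 3*t - 8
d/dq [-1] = 0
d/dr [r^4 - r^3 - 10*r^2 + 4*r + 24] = 4*r^3 - 3*r^2 - 20*r + 4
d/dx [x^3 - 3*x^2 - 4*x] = 3*x^2 - 6*x - 4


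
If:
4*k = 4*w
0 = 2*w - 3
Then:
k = 3/2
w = 3/2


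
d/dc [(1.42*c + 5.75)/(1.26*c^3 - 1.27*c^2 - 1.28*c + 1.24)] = (-3.5784*c^3 - 19.9316*c^2 + 14.605*c + 9.1208)/(1.5876*c^6 - 3.2004*c^5 - 1.6127*c^4 + 6.376*c^3 - 1.5112*c^2 - 3.1744*c + 1.5376)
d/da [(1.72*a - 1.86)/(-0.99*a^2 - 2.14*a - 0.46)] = (1.7028*a^2 - 3.6828*a - 4.7716)/(0.9801*a^4 + 4.2372*a^3 + 5.4904*a^2 + 1.9688*a + 0.2116)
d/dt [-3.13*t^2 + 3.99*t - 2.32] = 3.99 - 6.26*t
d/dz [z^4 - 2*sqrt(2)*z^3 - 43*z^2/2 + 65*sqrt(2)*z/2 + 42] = 4*z^3 - 6*sqrt(2)*z^2 - 43*z + 65*sqrt(2)/2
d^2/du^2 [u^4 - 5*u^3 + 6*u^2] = 12*u^2 - 30*u + 12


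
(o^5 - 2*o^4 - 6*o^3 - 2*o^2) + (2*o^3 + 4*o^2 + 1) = o^5 - 2*o^4 - 4*o^3 + 2*o^2 + 1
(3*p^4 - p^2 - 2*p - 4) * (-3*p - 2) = -9*p^5 - 6*p^4 + 3*p^3 + 8*p^2 + 16*p + 8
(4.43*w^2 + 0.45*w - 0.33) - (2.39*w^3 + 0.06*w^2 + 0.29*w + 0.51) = -2.39*w^3 + 4.37*w^2 + 0.16*w - 0.84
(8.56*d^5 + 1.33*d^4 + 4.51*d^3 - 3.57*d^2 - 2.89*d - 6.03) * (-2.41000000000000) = -20.6296*d^5 - 3.2053*d^4 - 10.8691*d^3 + 8.6037*d^2 + 6.9649*d + 14.5323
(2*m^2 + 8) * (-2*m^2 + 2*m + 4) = -4*m^4 + 4*m^3 - 8*m^2 + 16*m + 32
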